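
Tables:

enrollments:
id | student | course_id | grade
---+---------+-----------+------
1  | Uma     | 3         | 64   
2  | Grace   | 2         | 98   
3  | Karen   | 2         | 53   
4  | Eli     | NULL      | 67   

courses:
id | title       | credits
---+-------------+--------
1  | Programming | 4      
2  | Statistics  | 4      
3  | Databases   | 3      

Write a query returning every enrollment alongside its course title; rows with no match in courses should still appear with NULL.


LEFT JOIN keeps every row from enrollments (the left table); where course_id has no match in courses, the course columns become NULL. Walk through each enrollment:
  - enrollment 1 (Uma): course_id=3 -> matches Databases
  - enrollment 2 (Grace): course_id=2 -> matches Statistics
  - enrollment 3 (Karen): course_id=2 -> matches Statistics
  - enrollment 4 (Eli): course_id=NULL, no match -> kept with NULL
All 4 rows appear; 1 has NULL course.

SQL:
SELECT a.student, b.title AS course
FROM enrollments a
LEFT JOIN courses b ON a.course_id = b.id

Result:
student | course    
--------+-----------
Uma     | Databases 
Grace   | Statistics
Karen   | Statistics
Eli     | NULL      


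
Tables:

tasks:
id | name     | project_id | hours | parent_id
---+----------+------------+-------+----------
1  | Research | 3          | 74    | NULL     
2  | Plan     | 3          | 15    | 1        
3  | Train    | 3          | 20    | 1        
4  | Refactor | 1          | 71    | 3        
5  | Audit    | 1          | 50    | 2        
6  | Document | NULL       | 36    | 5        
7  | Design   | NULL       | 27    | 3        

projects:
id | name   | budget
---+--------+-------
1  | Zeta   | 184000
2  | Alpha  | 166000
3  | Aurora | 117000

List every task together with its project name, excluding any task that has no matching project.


INNER JOIN keeps only tasks rows whose project_id matches an id in projects. Walk through each task:
  - task 1 (Research): project_id=3 -> matches Aurora
  - task 2 (Plan): project_id=3 -> matches Aurora
  - task 3 (Train): project_id=3 -> matches Aurora
  - task 4 (Refactor): project_id=1 -> matches Zeta
  - task 5 (Audit): project_id=1 -> matches Zeta
  - task 6 (Document): project_id=NULL, no match -> dropped
  - task 7 (Design): project_id=NULL, no match -> dropped
So 2 of 7 rows are dropped.

SQL:
SELECT a.name, b.name AS project
FROM tasks a
INNER JOIN projects b ON a.project_id = b.id

Result:
name     | project
---------+--------
Research | Aurora 
Plan     | Aurora 
Train    | Aurora 
Refactor | Zeta   
Audit    | Zeta   


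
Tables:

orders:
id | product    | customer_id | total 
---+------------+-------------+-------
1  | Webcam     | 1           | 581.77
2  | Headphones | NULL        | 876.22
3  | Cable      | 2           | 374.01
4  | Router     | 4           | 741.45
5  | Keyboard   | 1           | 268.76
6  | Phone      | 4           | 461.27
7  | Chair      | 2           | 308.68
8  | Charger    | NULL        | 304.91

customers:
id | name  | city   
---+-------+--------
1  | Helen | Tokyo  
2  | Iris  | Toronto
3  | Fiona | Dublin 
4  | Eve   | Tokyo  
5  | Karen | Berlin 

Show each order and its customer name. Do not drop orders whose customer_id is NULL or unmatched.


LEFT JOIN keeps every row from orders (the left table); where customer_id has no match in customers, the customer columns become NULL. Walk through each order:
  - order 1 (Webcam): customer_id=1 -> matches Helen
  - order 2 (Headphones): customer_id=NULL, no match -> kept with NULL
  - order 3 (Cable): customer_id=2 -> matches Iris
  - order 4 (Router): customer_id=4 -> matches Eve
  - order 5 (Keyboard): customer_id=1 -> matches Helen
  - order 6 (Phone): customer_id=4 -> matches Eve
  - order 7 (Chair): customer_id=2 -> matches Iris
  - order 8 (Charger): customer_id=NULL, no match -> kept with NULL
All 8 rows appear; 2 have NULL customer.

SQL:
SELECT a.product, b.name AS customer
FROM orders a
LEFT JOIN customers b ON a.customer_id = b.id

Result:
product    | customer
-----------+---------
Webcam     | Helen   
Headphones | NULL    
Cable      | Iris    
Router     | Eve     
Keyboard   | Helen   
Phone      | Eve     
Chair      | Iris    
Charger    | NULL    


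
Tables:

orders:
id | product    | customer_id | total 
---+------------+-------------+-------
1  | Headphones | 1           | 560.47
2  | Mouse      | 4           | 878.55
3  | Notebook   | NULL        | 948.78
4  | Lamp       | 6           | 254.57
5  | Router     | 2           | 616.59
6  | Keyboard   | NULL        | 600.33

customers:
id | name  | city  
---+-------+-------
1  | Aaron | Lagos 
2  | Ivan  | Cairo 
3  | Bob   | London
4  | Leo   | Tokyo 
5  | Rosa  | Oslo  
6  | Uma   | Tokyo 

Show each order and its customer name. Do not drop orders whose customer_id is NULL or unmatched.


LEFT JOIN keeps every row from orders (the left table); where customer_id has no match in customers, the customer columns become NULL. Walk through each order:
  - order 1 (Headphones): customer_id=1 -> matches Aaron
  - order 2 (Mouse): customer_id=4 -> matches Leo
  - order 3 (Notebook): customer_id=NULL, no match -> kept with NULL
  - order 4 (Lamp): customer_id=6 -> matches Uma
  - order 5 (Router): customer_id=2 -> matches Ivan
  - order 6 (Keyboard): customer_id=NULL, no match -> kept with NULL
All 6 rows appear; 2 have NULL customer.

SQL:
SELECT a.product, b.name AS customer
FROM orders a
LEFT JOIN customers b ON a.customer_id = b.id

Result:
product    | customer
-----------+---------
Headphones | Aaron   
Mouse      | Leo     
Notebook   | NULL    
Lamp       | Uma     
Router     | Ivan    
Keyboard   | NULL    


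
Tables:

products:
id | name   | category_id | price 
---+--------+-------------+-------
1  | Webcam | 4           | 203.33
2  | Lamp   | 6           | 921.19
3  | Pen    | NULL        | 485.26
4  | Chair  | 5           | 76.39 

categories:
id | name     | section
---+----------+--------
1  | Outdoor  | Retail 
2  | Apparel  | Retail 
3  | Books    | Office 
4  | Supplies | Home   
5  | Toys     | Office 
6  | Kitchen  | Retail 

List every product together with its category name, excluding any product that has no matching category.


INNER JOIN keeps only products rows whose category_id matches an id in categories. Walk through each product:
  - product 1 (Webcam): category_id=4 -> matches Supplies
  - product 2 (Lamp): category_id=6 -> matches Kitchen
  - product 3 (Pen): category_id=NULL, no match -> dropped
  - product 4 (Chair): category_id=5 -> matches Toys
So 1 of 4 rows is dropped.

SQL:
SELECT a.name, b.name AS category
FROM products a
INNER JOIN categories b ON a.category_id = b.id

Result:
name   | category
-------+---------
Webcam | Supplies
Lamp   | Kitchen 
Chair  | Toys    


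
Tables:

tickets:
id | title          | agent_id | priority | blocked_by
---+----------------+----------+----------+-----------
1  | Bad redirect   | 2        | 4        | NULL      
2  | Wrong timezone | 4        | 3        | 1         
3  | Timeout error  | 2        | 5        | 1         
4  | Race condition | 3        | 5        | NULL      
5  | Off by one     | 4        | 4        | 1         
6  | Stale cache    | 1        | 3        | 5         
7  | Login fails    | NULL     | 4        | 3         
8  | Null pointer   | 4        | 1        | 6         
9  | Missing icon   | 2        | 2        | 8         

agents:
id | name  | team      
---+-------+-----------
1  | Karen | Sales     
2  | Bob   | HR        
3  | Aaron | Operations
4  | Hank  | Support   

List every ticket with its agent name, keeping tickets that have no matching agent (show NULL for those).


LEFT JOIN keeps every row from tickets (the left table); where agent_id has no match in agents, the agent columns become NULL. Walk through each ticket:
  - ticket 1 (Bad redirect): agent_id=2 -> matches Bob
  - ticket 2 (Wrong timezone): agent_id=4 -> matches Hank
  - ticket 3 (Timeout error): agent_id=2 -> matches Bob
  - ticket 4 (Race condition): agent_id=3 -> matches Aaron
  - ticket 5 (Off by one): agent_id=4 -> matches Hank
  - ticket 6 (Stale cache): agent_id=1 -> matches Karen
  - ticket 7 (Login fails): agent_id=NULL, no match -> kept with NULL
  - ticket 8 (Null pointer): agent_id=4 -> matches Hank
  - ticket 9 (Missing icon): agent_id=2 -> matches Bob
All 9 rows appear; 1 has NULL agent.

SQL:
SELECT a.title, b.name AS agent
FROM tickets a
LEFT JOIN agents b ON a.agent_id = b.id

Result:
title          | agent
---------------+------
Bad redirect   | Bob  
Wrong timezone | Hank 
Timeout error  | Bob  
Race condition | Aaron
Off by one     | Hank 
Stale cache    | Karen
Login fails    | NULL 
Null pointer   | Hank 
Missing icon   | Bob  


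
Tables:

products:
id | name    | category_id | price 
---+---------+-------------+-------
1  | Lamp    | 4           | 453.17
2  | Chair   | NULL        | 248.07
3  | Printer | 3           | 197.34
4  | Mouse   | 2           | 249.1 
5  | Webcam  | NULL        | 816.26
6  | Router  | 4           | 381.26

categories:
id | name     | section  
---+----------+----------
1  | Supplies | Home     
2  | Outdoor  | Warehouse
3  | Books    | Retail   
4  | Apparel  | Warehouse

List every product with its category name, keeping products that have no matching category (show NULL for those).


LEFT JOIN keeps every row from products (the left table); where category_id has no match in categories, the category columns become NULL. Walk through each product:
  - product 1 (Lamp): category_id=4 -> matches Apparel
  - product 2 (Chair): category_id=NULL, no match -> kept with NULL
  - product 3 (Printer): category_id=3 -> matches Books
  - product 4 (Mouse): category_id=2 -> matches Outdoor
  - product 5 (Webcam): category_id=NULL, no match -> kept with NULL
  - product 6 (Router): category_id=4 -> matches Apparel
All 6 rows appear; 2 have NULL category.

SQL:
SELECT a.name, b.name AS category
FROM products a
LEFT JOIN categories b ON a.category_id = b.id

Result:
name    | category
--------+---------
Lamp    | Apparel 
Chair   | NULL    
Printer | Books   
Mouse   | Outdoor 
Webcam  | NULL    
Router  | Apparel 


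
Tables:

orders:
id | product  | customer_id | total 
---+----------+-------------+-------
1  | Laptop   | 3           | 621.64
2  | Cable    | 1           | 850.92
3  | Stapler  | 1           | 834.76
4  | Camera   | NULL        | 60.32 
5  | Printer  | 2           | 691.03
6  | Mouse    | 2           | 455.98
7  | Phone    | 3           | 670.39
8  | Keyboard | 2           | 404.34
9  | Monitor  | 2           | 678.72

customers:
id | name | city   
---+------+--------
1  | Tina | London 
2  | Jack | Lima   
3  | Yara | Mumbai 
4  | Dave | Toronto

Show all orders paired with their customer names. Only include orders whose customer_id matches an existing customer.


INNER JOIN keeps only orders rows whose customer_id matches an id in customers. Walk through each order:
  - order 1 (Laptop): customer_id=3 -> matches Yara
  - order 2 (Cable): customer_id=1 -> matches Tina
  - order 3 (Stapler): customer_id=1 -> matches Tina
  - order 4 (Camera): customer_id=NULL, no match -> dropped
  - order 5 (Printer): customer_id=2 -> matches Jack
  - order 6 (Mouse): customer_id=2 -> matches Jack
  - order 7 (Phone): customer_id=3 -> matches Yara
  - order 8 (Keyboard): customer_id=2 -> matches Jack
  - order 9 (Monitor): customer_id=2 -> matches Jack
So 1 of 9 rows is dropped.

SQL:
SELECT a.product, b.name AS customer
FROM orders a
INNER JOIN customers b ON a.customer_id = b.id

Result:
product  | customer
---------+---------
Laptop   | Yara    
Cable    | Tina    
Stapler  | Tina    
Printer  | Jack    
Mouse    | Jack    
Phone    | Yara    
Keyboard | Jack    
Monitor  | Jack    


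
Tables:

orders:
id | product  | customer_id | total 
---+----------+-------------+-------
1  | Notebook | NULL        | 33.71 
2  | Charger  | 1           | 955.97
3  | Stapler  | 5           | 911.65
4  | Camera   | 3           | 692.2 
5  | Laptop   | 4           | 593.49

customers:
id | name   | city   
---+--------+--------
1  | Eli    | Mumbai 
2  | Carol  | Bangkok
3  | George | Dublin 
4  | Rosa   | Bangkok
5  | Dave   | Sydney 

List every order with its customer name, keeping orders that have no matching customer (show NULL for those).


LEFT JOIN keeps every row from orders (the left table); where customer_id has no match in customers, the customer columns become NULL. Walk through each order:
  - order 1 (Notebook): customer_id=NULL, no match -> kept with NULL
  - order 2 (Charger): customer_id=1 -> matches Eli
  - order 3 (Stapler): customer_id=5 -> matches Dave
  - order 4 (Camera): customer_id=3 -> matches George
  - order 5 (Laptop): customer_id=4 -> matches Rosa
All 5 rows appear; 1 has NULL customer.

SQL:
SELECT a.product, b.name AS customer
FROM orders a
LEFT JOIN customers b ON a.customer_id = b.id

Result:
product  | customer
---------+---------
Notebook | NULL    
Charger  | Eli     
Stapler  | Dave    
Camera   | George  
Laptop   | Rosa    


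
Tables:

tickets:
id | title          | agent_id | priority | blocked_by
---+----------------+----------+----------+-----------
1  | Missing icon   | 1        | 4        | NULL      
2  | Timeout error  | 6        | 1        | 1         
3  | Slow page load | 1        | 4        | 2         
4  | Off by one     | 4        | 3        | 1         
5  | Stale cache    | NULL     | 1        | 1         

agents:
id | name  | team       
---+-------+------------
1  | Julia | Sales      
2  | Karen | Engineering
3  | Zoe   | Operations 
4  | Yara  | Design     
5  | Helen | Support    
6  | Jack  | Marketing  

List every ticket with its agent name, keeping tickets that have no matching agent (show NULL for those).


LEFT JOIN keeps every row from tickets (the left table); where agent_id has no match in agents, the agent columns become NULL. Walk through each ticket:
  - ticket 1 (Missing icon): agent_id=1 -> matches Julia
  - ticket 2 (Timeout error): agent_id=6 -> matches Jack
  - ticket 3 (Slow page load): agent_id=1 -> matches Julia
  - ticket 4 (Off by one): agent_id=4 -> matches Yara
  - ticket 5 (Stale cache): agent_id=NULL, no match -> kept with NULL
All 5 rows appear; 1 has NULL agent.

SQL:
SELECT a.title, b.name AS agent
FROM tickets a
LEFT JOIN agents b ON a.agent_id = b.id

Result:
title          | agent
---------------+------
Missing icon   | Julia
Timeout error  | Jack 
Slow page load | Julia
Off by one     | Yara 
Stale cache    | NULL 


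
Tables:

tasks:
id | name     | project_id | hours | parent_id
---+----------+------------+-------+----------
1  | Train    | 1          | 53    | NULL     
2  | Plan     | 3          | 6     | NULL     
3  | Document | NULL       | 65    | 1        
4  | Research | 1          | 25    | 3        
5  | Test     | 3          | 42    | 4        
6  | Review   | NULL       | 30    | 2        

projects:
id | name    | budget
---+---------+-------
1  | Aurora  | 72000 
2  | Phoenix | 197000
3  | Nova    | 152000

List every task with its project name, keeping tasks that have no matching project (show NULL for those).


LEFT JOIN keeps every row from tasks (the left table); where project_id has no match in projects, the project columns become NULL. Walk through each task:
  - task 1 (Train): project_id=1 -> matches Aurora
  - task 2 (Plan): project_id=3 -> matches Nova
  - task 3 (Document): project_id=NULL, no match -> kept with NULL
  - task 4 (Research): project_id=1 -> matches Aurora
  - task 5 (Test): project_id=3 -> matches Nova
  - task 6 (Review): project_id=NULL, no match -> kept with NULL
All 6 rows appear; 2 have NULL project.

SQL:
SELECT a.name, b.name AS project
FROM tasks a
LEFT JOIN projects b ON a.project_id = b.id

Result:
name     | project
---------+--------
Train    | Aurora 
Plan     | Nova   
Document | NULL   
Research | Aurora 
Test     | Nova   
Review   | NULL   


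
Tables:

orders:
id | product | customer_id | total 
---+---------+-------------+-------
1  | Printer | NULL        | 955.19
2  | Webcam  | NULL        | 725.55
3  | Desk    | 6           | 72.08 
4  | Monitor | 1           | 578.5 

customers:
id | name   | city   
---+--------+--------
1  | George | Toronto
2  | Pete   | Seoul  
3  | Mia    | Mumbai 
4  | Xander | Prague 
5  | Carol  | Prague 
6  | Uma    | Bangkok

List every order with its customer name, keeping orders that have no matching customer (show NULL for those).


LEFT JOIN keeps every row from orders (the left table); where customer_id has no match in customers, the customer columns become NULL. Walk through each order:
  - order 1 (Printer): customer_id=NULL, no match -> kept with NULL
  - order 2 (Webcam): customer_id=NULL, no match -> kept with NULL
  - order 3 (Desk): customer_id=6 -> matches Uma
  - order 4 (Monitor): customer_id=1 -> matches George
All 4 rows appear; 2 have NULL customer.

SQL:
SELECT a.product, b.name AS customer
FROM orders a
LEFT JOIN customers b ON a.customer_id = b.id

Result:
product | customer
--------+---------
Printer | NULL    
Webcam  | NULL    
Desk    | Uma     
Monitor | George  


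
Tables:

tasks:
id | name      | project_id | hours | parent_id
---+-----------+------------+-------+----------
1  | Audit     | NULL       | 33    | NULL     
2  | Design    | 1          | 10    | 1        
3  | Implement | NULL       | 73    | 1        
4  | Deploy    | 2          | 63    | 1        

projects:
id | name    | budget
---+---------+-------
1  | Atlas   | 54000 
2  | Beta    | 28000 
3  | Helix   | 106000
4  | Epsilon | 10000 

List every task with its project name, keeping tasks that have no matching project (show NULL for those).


LEFT JOIN keeps every row from tasks (the left table); where project_id has no match in projects, the project columns become NULL. Walk through each task:
  - task 1 (Audit): project_id=NULL, no match -> kept with NULL
  - task 2 (Design): project_id=1 -> matches Atlas
  - task 3 (Implement): project_id=NULL, no match -> kept with NULL
  - task 4 (Deploy): project_id=2 -> matches Beta
All 4 rows appear; 2 have NULL project.

SQL:
SELECT a.name, b.name AS project
FROM tasks a
LEFT JOIN projects b ON a.project_id = b.id

Result:
name      | project
----------+--------
Audit     | NULL   
Design    | Atlas  
Implement | NULL   
Deploy    | Beta   


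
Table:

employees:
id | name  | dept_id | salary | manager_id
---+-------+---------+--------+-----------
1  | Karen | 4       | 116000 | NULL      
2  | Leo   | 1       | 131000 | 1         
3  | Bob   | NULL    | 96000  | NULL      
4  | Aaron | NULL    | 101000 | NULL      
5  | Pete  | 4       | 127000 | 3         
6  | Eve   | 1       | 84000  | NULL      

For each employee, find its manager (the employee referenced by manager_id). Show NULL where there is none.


This is a self-join: employees is joined to a second copy of itself, matching each row's manager_id to another row's id. Use LEFT JOIN so rows with manager_id=NULL are kept.
  - employee 1 (Karen): manager_id=NULL -> NULL
  - employee 2 (Leo): manager_id=1 -> Karen
  - employee 3 (Bob): manager_id=NULL -> NULL
  - employee 4 (Aaron): manager_id=NULL -> NULL
  - employee 5 (Pete): manager_id=3 -> Bob
  - employee 6 (Eve): manager_id=NULL -> NULL

SQL:
SELECT a.name AS item, b.name AS manager
FROM employees a
LEFT JOIN employees b ON a.manager_id = b.id

Result:
item  | manager
------+--------
Karen | NULL   
Leo   | Karen  
Bob   | NULL   
Aaron | NULL   
Pete  | Bob    
Eve   | NULL   


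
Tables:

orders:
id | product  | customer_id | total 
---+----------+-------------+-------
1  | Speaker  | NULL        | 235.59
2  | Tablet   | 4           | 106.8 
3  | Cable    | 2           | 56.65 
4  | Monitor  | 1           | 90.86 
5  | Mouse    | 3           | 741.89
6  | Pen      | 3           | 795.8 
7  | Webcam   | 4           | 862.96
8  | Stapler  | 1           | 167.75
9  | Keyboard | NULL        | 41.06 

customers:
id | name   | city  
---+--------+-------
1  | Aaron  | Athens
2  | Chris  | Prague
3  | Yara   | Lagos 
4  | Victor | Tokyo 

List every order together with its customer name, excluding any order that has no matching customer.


INNER JOIN keeps only orders rows whose customer_id matches an id in customers. Walk through each order:
  - order 1 (Speaker): customer_id=NULL, no match -> dropped
  - order 2 (Tablet): customer_id=4 -> matches Victor
  - order 3 (Cable): customer_id=2 -> matches Chris
  - order 4 (Monitor): customer_id=1 -> matches Aaron
  - order 5 (Mouse): customer_id=3 -> matches Yara
  - order 6 (Pen): customer_id=3 -> matches Yara
  - order 7 (Webcam): customer_id=4 -> matches Victor
  - order 8 (Stapler): customer_id=1 -> matches Aaron
  - order 9 (Keyboard): customer_id=NULL, no match -> dropped
So 2 of 9 rows are dropped.

SQL:
SELECT a.product, b.name AS customer
FROM orders a
INNER JOIN customers b ON a.customer_id = b.id

Result:
product | customer
--------+---------
Tablet  | Victor  
Cable   | Chris   
Monitor | Aaron   
Mouse   | Yara    
Pen     | Yara    
Webcam  | Victor  
Stapler | Aaron   


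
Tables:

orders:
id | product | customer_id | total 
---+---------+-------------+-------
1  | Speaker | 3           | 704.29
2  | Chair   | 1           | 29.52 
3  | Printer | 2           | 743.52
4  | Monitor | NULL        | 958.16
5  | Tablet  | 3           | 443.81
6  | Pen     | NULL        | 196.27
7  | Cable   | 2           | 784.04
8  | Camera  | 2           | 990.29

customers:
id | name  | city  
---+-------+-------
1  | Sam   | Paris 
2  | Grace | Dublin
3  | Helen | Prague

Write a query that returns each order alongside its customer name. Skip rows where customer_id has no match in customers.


INNER JOIN keeps only orders rows whose customer_id matches an id in customers. Walk through each order:
  - order 1 (Speaker): customer_id=3 -> matches Helen
  - order 2 (Chair): customer_id=1 -> matches Sam
  - order 3 (Printer): customer_id=2 -> matches Grace
  - order 4 (Monitor): customer_id=NULL, no match -> dropped
  - order 5 (Tablet): customer_id=3 -> matches Helen
  - order 6 (Pen): customer_id=NULL, no match -> dropped
  - order 7 (Cable): customer_id=2 -> matches Grace
  - order 8 (Camera): customer_id=2 -> matches Grace
So 2 of 8 rows are dropped.

SQL:
SELECT a.product, b.name AS customer
FROM orders a
INNER JOIN customers b ON a.customer_id = b.id

Result:
product | customer
--------+---------
Speaker | Helen   
Chair   | Sam     
Printer | Grace   
Tablet  | Helen   
Cable   | Grace   
Camera  | Grace   


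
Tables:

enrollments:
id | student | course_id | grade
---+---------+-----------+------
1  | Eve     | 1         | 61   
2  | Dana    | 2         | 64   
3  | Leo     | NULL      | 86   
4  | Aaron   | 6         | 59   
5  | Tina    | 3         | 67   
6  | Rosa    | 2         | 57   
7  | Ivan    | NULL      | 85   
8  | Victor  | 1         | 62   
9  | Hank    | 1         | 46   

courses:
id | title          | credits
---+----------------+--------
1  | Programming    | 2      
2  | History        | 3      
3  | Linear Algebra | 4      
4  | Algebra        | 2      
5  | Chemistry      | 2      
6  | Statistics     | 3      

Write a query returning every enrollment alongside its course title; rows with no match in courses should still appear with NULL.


LEFT JOIN keeps every row from enrollments (the left table); where course_id has no match in courses, the course columns become NULL. Walk through each enrollment:
  - enrollment 1 (Eve): course_id=1 -> matches Programming
  - enrollment 2 (Dana): course_id=2 -> matches History
  - enrollment 3 (Leo): course_id=NULL, no match -> kept with NULL
  - enrollment 4 (Aaron): course_id=6 -> matches Statistics
  - enrollment 5 (Tina): course_id=3 -> matches Linear Algebra
  - enrollment 6 (Rosa): course_id=2 -> matches History
  - enrollment 7 (Ivan): course_id=NULL, no match -> kept with NULL
  - enrollment 8 (Victor): course_id=1 -> matches Programming
  - enrollment 9 (Hank): course_id=1 -> matches Programming
All 9 rows appear; 2 have NULL course.

SQL:
SELECT a.student, b.title AS course
FROM enrollments a
LEFT JOIN courses b ON a.course_id = b.id

Result:
student | course        
--------+---------------
Eve     | Programming   
Dana    | History       
Leo     | NULL          
Aaron   | Statistics    
Tina    | Linear Algebra
Rosa    | History       
Ivan    | NULL          
Victor  | Programming   
Hank    | Programming   


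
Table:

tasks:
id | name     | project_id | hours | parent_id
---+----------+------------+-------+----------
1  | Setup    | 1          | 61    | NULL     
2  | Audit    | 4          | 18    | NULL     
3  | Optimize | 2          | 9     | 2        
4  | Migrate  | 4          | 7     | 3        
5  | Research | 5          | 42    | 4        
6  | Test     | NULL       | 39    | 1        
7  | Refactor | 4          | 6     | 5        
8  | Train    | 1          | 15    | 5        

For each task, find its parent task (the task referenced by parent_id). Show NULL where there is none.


This is a self-join: tasks is joined to a second copy of itself, matching each row's parent_id to another row's id. Use LEFT JOIN so rows with parent_id=NULL are kept.
  - task 1 (Setup): parent_id=NULL -> NULL
  - task 2 (Audit): parent_id=NULL -> NULL
  - task 3 (Optimize): parent_id=2 -> Audit
  - task 4 (Migrate): parent_id=3 -> Optimize
  - task 5 (Research): parent_id=4 -> Migrate
  - task 6 (Test): parent_id=1 -> Setup
  - task 7 (Refactor): parent_id=5 -> Research
  - task 8 (Train): parent_id=5 -> Research

SQL:
SELECT a.name AS item, b.name AS parent
FROM tasks a
LEFT JOIN tasks b ON a.parent_id = b.id

Result:
item     | parent  
---------+---------
Setup    | NULL    
Audit    | NULL    
Optimize | Audit   
Migrate  | Optimize
Research | Migrate 
Test     | Setup   
Refactor | Research
Train    | Research


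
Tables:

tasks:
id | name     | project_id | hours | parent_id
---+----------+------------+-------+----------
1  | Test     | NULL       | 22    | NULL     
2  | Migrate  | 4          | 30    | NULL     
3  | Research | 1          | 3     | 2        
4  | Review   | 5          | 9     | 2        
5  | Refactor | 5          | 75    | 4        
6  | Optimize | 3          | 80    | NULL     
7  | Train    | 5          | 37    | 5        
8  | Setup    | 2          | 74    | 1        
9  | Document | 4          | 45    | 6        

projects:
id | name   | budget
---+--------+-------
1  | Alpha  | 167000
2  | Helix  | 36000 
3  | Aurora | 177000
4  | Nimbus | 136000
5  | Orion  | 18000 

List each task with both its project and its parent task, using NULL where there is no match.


Two LEFT JOINs from the same base table tasks: one to projects via project_id, one to tasks itself via parent_id. Both are LEFT so every task is preserved.
Match against projects:
  - task 1 (Test): project_id=NULL, no match -> kept with NULL
  - task 2 (Migrate): project_id=4 -> matches Nimbus
  - task 3 (Research): project_id=1 -> matches Alpha
  - task 4 (Review): project_id=5 -> matches Orion
  - task 5 (Refactor): project_id=5 -> matches Orion
  - task 6 (Optimize): project_id=3 -> matches Aurora
  - task 7 (Train): project_id=5 -> matches Orion
  - task 8 (Setup): project_id=2 -> matches Helix
  - task 9 (Document): project_id=4 -> matches Nimbus
Match against tasks (self):
  - task 1 (Test): parent_id=NULL -> NULL
  - task 2 (Migrate): parent_id=NULL -> NULL
  - task 3 (Research): parent_id=2 -> Migrate
  - task 4 (Review): parent_id=2 -> Migrate
  - task 5 (Refactor): parent_id=4 -> Review
  - task 6 (Optimize): parent_id=NULL -> NULL
  - task 7 (Train): parent_id=5 -> Refactor
  - task 8 (Setup): parent_id=1 -> Test
  - task 9 (Document): parent_id=6 -> Optimize

SQL:
SELECT a.name, b.name AS project, c.name AS parent
FROM tasks a
LEFT JOIN projects b ON a.project_id = b.id
LEFT JOIN tasks c ON a.parent_id = c.id

Result:
name     | project | parent  
---------+---------+---------
Test     | NULL    | NULL    
Migrate  | Nimbus  | NULL    
Research | Alpha   | Migrate 
Review   | Orion   | Migrate 
Refactor | Orion   | Review  
Optimize | Aurora  | NULL    
Train    | Orion   | Refactor
Setup    | Helix   | Test    
Document | Nimbus  | Optimize


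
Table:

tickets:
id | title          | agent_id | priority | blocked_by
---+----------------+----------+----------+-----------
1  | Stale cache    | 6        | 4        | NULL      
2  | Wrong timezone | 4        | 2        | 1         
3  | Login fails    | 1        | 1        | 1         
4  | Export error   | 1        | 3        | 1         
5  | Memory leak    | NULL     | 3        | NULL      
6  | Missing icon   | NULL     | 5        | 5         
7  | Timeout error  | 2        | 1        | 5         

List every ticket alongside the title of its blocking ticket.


This is a self-join: tickets is joined to a second copy of itself, matching each row's blocked_by to another row's id. Use LEFT JOIN so rows with blocked_by=NULL are kept.
  - ticket 1 (Stale cache): blocked_by=NULL -> NULL
  - ticket 2 (Wrong timezone): blocked_by=1 -> Stale cache
  - ticket 3 (Login fails): blocked_by=1 -> Stale cache
  - ticket 4 (Export error): blocked_by=1 -> Stale cache
  - ticket 5 (Memory leak): blocked_by=NULL -> NULL
  - ticket 6 (Missing icon): blocked_by=5 -> Memory leak
  - ticket 7 (Timeout error): blocked_by=5 -> Memory leak

SQL:
SELECT a.title AS item, b.title AS blocked_by
FROM tickets a
LEFT JOIN tickets b ON a.blocked_by = b.id

Result:
item           | blocked_by 
---------------+------------
Stale cache    | NULL       
Wrong timezone | Stale cache
Login fails    | Stale cache
Export error   | Stale cache
Memory leak    | NULL       
Missing icon   | Memory leak
Timeout error  | Memory leak


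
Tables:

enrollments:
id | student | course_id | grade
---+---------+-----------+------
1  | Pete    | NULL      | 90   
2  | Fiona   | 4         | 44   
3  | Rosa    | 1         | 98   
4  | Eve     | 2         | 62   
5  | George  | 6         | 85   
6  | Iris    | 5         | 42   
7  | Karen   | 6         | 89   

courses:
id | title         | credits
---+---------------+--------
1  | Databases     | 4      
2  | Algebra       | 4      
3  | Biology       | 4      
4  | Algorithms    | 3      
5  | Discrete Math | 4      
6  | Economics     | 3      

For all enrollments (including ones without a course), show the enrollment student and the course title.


LEFT JOIN keeps every row from enrollments (the left table); where course_id has no match in courses, the course columns become NULL. Walk through each enrollment:
  - enrollment 1 (Pete): course_id=NULL, no match -> kept with NULL
  - enrollment 2 (Fiona): course_id=4 -> matches Algorithms
  - enrollment 3 (Rosa): course_id=1 -> matches Databases
  - enrollment 4 (Eve): course_id=2 -> matches Algebra
  - enrollment 5 (George): course_id=6 -> matches Economics
  - enrollment 6 (Iris): course_id=5 -> matches Discrete Math
  - enrollment 7 (Karen): course_id=6 -> matches Economics
All 7 rows appear; 1 has NULL course.

SQL:
SELECT a.student, b.title AS course
FROM enrollments a
LEFT JOIN courses b ON a.course_id = b.id

Result:
student | course       
--------+--------------
Pete    | NULL         
Fiona   | Algorithms   
Rosa    | Databases    
Eve     | Algebra      
George  | Economics    
Iris    | Discrete Math
Karen   | Economics    


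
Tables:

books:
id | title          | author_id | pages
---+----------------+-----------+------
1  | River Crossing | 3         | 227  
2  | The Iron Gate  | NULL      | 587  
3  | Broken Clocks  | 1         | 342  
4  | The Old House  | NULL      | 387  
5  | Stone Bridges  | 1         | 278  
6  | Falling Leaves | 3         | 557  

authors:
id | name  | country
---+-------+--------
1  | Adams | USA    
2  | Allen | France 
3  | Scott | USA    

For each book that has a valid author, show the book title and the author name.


INNER JOIN keeps only books rows whose author_id matches an id in authors. Walk through each book:
  - book 1 (River Crossing): author_id=3 -> matches Scott
  - book 2 (The Iron Gate): author_id=NULL, no match -> dropped
  - book 3 (Broken Clocks): author_id=1 -> matches Adams
  - book 4 (The Old House): author_id=NULL, no match -> dropped
  - book 5 (Stone Bridges): author_id=1 -> matches Adams
  - book 6 (Falling Leaves): author_id=3 -> matches Scott
So 2 of 6 rows are dropped.

SQL:
SELECT a.title, b.name AS author
FROM books a
INNER JOIN authors b ON a.author_id = b.id

Result:
title          | author
---------------+-------
River Crossing | Scott 
Broken Clocks  | Adams 
Stone Bridges  | Adams 
Falling Leaves | Scott 


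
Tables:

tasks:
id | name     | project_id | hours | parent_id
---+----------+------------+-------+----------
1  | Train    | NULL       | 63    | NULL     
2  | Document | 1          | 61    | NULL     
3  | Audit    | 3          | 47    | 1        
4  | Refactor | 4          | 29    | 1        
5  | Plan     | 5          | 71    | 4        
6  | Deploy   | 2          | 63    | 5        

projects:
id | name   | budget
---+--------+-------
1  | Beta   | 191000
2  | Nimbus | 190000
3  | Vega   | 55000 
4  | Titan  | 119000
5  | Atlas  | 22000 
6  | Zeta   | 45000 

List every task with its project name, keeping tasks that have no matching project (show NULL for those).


LEFT JOIN keeps every row from tasks (the left table); where project_id has no match in projects, the project columns become NULL. Walk through each task:
  - task 1 (Train): project_id=NULL, no match -> kept with NULL
  - task 2 (Document): project_id=1 -> matches Beta
  - task 3 (Audit): project_id=3 -> matches Vega
  - task 4 (Refactor): project_id=4 -> matches Titan
  - task 5 (Plan): project_id=5 -> matches Atlas
  - task 6 (Deploy): project_id=2 -> matches Nimbus
All 6 rows appear; 1 has NULL project.

SQL:
SELECT a.name, b.name AS project
FROM tasks a
LEFT JOIN projects b ON a.project_id = b.id

Result:
name     | project
---------+--------
Train    | NULL   
Document | Beta   
Audit    | Vega   
Refactor | Titan  
Plan     | Atlas  
Deploy   | Nimbus 


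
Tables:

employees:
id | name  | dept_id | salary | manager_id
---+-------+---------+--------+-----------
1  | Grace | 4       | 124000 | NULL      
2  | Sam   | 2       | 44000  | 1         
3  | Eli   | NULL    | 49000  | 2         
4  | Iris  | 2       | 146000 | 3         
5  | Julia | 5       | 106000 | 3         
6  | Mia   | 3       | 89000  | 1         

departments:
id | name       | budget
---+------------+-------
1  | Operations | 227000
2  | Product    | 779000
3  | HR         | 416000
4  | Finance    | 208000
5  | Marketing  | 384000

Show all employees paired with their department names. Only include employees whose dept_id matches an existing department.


INNER JOIN keeps only employees rows whose dept_id matches an id in departments. Walk through each employee:
  - employee 1 (Grace): dept_id=4 -> matches Finance
  - employee 2 (Sam): dept_id=2 -> matches Product
  - employee 3 (Eli): dept_id=NULL, no match -> dropped
  - employee 4 (Iris): dept_id=2 -> matches Product
  - employee 5 (Julia): dept_id=5 -> matches Marketing
  - employee 6 (Mia): dept_id=3 -> matches HR
So 1 of 6 rows is dropped.

SQL:
SELECT a.name, b.name AS department
FROM employees a
INNER JOIN departments b ON a.dept_id = b.id

Result:
name  | department
------+-----------
Grace | Finance   
Sam   | Product   
Iris  | Product   
Julia | Marketing 
Mia   | HR        


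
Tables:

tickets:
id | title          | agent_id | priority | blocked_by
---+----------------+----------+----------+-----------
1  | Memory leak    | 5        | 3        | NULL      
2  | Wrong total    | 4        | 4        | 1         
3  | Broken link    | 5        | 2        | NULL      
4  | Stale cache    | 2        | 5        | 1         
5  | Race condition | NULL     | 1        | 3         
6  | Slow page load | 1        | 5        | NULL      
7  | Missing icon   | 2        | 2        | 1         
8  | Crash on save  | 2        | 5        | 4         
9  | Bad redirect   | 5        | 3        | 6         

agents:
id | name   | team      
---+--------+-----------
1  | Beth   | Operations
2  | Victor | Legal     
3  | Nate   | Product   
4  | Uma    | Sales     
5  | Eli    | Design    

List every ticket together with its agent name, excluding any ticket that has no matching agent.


INNER JOIN keeps only tickets rows whose agent_id matches an id in agents. Walk through each ticket:
  - ticket 1 (Memory leak): agent_id=5 -> matches Eli
  - ticket 2 (Wrong total): agent_id=4 -> matches Uma
  - ticket 3 (Broken link): agent_id=5 -> matches Eli
  - ticket 4 (Stale cache): agent_id=2 -> matches Victor
  - ticket 5 (Race condition): agent_id=NULL, no match -> dropped
  - ticket 6 (Slow page load): agent_id=1 -> matches Beth
  - ticket 7 (Missing icon): agent_id=2 -> matches Victor
  - ticket 8 (Crash on save): agent_id=2 -> matches Victor
  - ticket 9 (Bad redirect): agent_id=5 -> matches Eli
So 1 of 9 rows is dropped.

SQL:
SELECT a.title, b.name AS agent
FROM tickets a
INNER JOIN agents b ON a.agent_id = b.id

Result:
title          | agent 
---------------+-------
Memory leak    | Eli   
Wrong total    | Uma   
Broken link    | Eli   
Stale cache    | Victor
Slow page load | Beth  
Missing icon   | Victor
Crash on save  | Victor
Bad redirect   | Eli   


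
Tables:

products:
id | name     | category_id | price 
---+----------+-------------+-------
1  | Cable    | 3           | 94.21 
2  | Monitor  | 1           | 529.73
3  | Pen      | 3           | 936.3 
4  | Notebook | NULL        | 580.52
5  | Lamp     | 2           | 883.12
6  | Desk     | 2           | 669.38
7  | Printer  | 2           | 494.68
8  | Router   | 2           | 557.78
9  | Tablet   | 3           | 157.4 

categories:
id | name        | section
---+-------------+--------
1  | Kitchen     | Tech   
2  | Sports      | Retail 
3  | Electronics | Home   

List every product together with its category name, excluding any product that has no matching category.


INNER JOIN keeps only products rows whose category_id matches an id in categories. Walk through each product:
  - product 1 (Cable): category_id=3 -> matches Electronics
  - product 2 (Monitor): category_id=1 -> matches Kitchen
  - product 3 (Pen): category_id=3 -> matches Electronics
  - product 4 (Notebook): category_id=NULL, no match -> dropped
  - product 5 (Lamp): category_id=2 -> matches Sports
  - product 6 (Desk): category_id=2 -> matches Sports
  - product 7 (Printer): category_id=2 -> matches Sports
  - product 8 (Router): category_id=2 -> matches Sports
  - product 9 (Tablet): category_id=3 -> matches Electronics
So 1 of 9 rows is dropped.

SQL:
SELECT a.name, b.name AS category
FROM products a
INNER JOIN categories b ON a.category_id = b.id

Result:
name    | category   
--------+------------
Cable   | Electronics
Monitor | Kitchen    
Pen     | Electronics
Lamp    | Sports     
Desk    | Sports     
Printer | Sports     
Router  | Sports     
Tablet  | Electronics


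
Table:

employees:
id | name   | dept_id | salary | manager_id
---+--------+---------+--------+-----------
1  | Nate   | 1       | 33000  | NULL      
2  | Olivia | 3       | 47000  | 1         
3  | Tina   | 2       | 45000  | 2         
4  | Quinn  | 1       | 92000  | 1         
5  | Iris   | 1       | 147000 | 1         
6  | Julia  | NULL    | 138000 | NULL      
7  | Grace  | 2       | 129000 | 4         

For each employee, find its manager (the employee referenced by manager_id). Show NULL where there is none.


This is a self-join: employees is joined to a second copy of itself, matching each row's manager_id to another row's id. Use LEFT JOIN so rows with manager_id=NULL are kept.
  - employee 1 (Nate): manager_id=NULL -> NULL
  - employee 2 (Olivia): manager_id=1 -> Nate
  - employee 3 (Tina): manager_id=2 -> Olivia
  - employee 4 (Quinn): manager_id=1 -> Nate
  - employee 5 (Iris): manager_id=1 -> Nate
  - employee 6 (Julia): manager_id=NULL -> NULL
  - employee 7 (Grace): manager_id=4 -> Quinn

SQL:
SELECT a.name AS item, b.name AS manager
FROM employees a
LEFT JOIN employees b ON a.manager_id = b.id

Result:
item   | manager
-------+--------
Nate   | NULL   
Olivia | Nate   
Tina   | Olivia 
Quinn  | Nate   
Iris   | Nate   
Julia  | NULL   
Grace  | Quinn  


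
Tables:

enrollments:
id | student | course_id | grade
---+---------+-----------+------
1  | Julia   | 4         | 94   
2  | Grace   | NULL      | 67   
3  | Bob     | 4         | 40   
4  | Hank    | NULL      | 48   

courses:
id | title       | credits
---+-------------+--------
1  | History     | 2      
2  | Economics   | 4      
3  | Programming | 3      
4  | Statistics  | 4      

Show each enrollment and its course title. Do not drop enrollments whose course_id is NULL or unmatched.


LEFT JOIN keeps every row from enrollments (the left table); where course_id has no match in courses, the course columns become NULL. Walk through each enrollment:
  - enrollment 1 (Julia): course_id=4 -> matches Statistics
  - enrollment 2 (Grace): course_id=NULL, no match -> kept with NULL
  - enrollment 3 (Bob): course_id=4 -> matches Statistics
  - enrollment 4 (Hank): course_id=NULL, no match -> kept with NULL
All 4 rows appear; 2 have NULL course.

SQL:
SELECT a.student, b.title AS course
FROM enrollments a
LEFT JOIN courses b ON a.course_id = b.id

Result:
student | course    
--------+-----------
Julia   | Statistics
Grace   | NULL      
Bob     | Statistics
Hank    | NULL      
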